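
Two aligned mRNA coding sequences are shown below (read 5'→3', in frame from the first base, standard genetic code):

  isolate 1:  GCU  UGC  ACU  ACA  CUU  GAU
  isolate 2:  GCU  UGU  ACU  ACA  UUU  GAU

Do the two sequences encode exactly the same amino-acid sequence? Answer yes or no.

no

Codon 1: GCU Ala / GCU Ala — identical.
Codon 2: UGC Cys / UGU Cys — synonymous.
Codon 3: ACU Thr / ACU Thr — identical.
Codon 4: ACA Thr / ACA Thr — identical.
Codon 5: CUU Leu / UUU Phe — nonsynonymous.
Codon 6: GAU Asp / GAU Asp — identical.
Nonsynonymous differences: 1 → different protein.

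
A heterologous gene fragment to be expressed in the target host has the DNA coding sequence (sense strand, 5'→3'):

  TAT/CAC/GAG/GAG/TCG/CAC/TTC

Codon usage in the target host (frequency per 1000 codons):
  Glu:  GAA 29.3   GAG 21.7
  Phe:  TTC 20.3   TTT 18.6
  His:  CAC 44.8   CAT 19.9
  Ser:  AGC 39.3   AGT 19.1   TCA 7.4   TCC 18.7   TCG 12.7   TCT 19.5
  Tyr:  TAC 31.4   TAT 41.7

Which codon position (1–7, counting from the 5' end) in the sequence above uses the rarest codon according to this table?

Codon 1 TAT (Tyr): 41.7 per 1000.
Codon 2 CAC (His): 44.8 per 1000.
Codon 3 GAG (Glu): 21.7 per 1000.
Codon 4 GAG (Glu): 21.7 per 1000.
Codon 5 TCG (Ser): 12.7 per 1000.
Codon 6 CAC (His): 44.8 per 1000.
Codon 7 TTC (Phe): 20.3 per 1000.
Lowest frequency is 12.7 at codon 5.

5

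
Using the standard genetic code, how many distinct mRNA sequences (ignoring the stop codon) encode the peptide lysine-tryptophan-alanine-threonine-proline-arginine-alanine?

Lys: 2 codons.
Trp: 1 codon.
Ala: 4 codons.
Thr: 4 codons.
Pro: 4 codons.
Arg: 6 codons.
Ala: 4 codons.
2 × 1 × 4 × 4 × 4 × 6 × 4 = 3072.

3072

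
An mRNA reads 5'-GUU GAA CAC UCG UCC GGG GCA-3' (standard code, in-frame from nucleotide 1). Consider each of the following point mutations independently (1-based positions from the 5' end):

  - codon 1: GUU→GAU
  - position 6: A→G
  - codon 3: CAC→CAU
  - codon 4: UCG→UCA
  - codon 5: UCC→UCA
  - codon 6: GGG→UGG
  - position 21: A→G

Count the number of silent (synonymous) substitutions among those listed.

5

Codon 1: GUU (Val) → GAU (Asp) — missense.
Codon 2: GAA (Glu) → GAG (Glu) — synonymous.
Codon 3: CAC (His) → CAU (His) — synonymous.
Codon 4: UCG (Ser) → UCA (Ser) — synonymous.
Codon 5: UCC (Ser) → UCA (Ser) — synonymous.
Codon 6: GGG (Gly) → UGG (Trp) — missense.
Codon 7: GCA (Ala) → GCG (Ala) — synonymous.
Synonymous: 5 of 7.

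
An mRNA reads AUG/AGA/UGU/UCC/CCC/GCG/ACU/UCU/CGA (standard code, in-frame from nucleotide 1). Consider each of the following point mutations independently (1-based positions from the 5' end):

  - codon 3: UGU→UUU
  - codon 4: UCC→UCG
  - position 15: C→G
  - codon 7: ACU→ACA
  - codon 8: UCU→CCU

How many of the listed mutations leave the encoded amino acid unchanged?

Codon 3: UGU (Cys) → UUU (Phe) — missense.
Codon 4: UCC (Ser) → UCG (Ser) — synonymous.
Codon 5: CCC (Pro) → CCG (Pro) — synonymous.
Codon 7: ACU (Thr) → ACA (Thr) — synonymous.
Codon 8: UCU (Ser) → CCU (Pro) — missense.
Synonymous: 3 of 5.

3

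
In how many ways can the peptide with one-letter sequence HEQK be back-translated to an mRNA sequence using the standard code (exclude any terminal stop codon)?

His: 2 codons.
Glu: 2 codons.
Gln: 2 codons.
Lys: 2 codons.
2 × 2 × 2 × 2 = 16.

16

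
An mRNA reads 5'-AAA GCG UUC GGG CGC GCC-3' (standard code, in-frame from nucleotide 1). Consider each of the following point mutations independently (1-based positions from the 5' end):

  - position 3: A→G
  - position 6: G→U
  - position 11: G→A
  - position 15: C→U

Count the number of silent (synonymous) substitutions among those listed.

3

Codon 1: AAA (Lys) → AAG (Lys) — synonymous.
Codon 2: GCG (Ala) → GCU (Ala) — synonymous.
Codon 4: GGG (Gly) → GAG (Glu) — missense.
Codon 5: CGC (Arg) → CGU (Arg) — synonymous.
Synonymous: 3 of 4.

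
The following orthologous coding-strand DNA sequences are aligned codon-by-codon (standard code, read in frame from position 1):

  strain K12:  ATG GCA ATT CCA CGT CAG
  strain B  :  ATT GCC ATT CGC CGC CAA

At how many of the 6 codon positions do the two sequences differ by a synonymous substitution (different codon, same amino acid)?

Codon 1: ATG Met / ATT Ile — nonsynonymous.
Codon 2: GCA Ala / GCC Ala — synonymous.
Codon 3: ATT Ile / ATT Ile — identical.
Codon 4: CCA Pro / CGC Arg — nonsynonymous.
Codon 5: CGT Arg / CGC Arg — synonymous.
Codon 6: CAG Gln / CAA Gln — synonymous.
Synonymous differences: 3.

3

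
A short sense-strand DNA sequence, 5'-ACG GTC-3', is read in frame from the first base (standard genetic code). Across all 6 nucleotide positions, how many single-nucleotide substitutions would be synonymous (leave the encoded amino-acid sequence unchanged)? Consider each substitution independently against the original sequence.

6

Codon 1 (ACG, Thr): 3 synonymous substitutions.
Codon 2 (GTC, Val): 3 synonymous substitutions.
Total: 3 + 3 = 6.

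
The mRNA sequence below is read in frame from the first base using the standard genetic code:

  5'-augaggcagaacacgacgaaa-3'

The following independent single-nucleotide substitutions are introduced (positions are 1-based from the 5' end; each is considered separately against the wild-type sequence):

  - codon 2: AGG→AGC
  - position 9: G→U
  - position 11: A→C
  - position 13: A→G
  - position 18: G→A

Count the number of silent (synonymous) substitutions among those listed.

Codon 2: AGG (Arg) → AGC (Ser) — missense.
Codon 3: CAG (Gln) → CAU (His) — missense.
Codon 4: AAC (Asn) → ACC (Thr) — missense.
Codon 5: ACG (Thr) → GCG (Ala) — missense.
Codon 6: ACG (Thr) → ACA (Thr) — synonymous.
Synonymous: 1 of 5.

1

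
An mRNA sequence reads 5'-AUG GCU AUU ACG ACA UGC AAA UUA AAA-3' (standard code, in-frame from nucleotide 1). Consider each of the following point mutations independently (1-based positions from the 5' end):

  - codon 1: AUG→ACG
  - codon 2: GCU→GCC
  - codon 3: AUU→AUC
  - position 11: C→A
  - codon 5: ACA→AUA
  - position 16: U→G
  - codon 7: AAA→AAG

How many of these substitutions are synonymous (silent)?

Codon 1: AUG (Met) → ACG (Thr) — missense.
Codon 2: GCU (Ala) → GCC (Ala) — synonymous.
Codon 3: AUU (Ile) → AUC (Ile) — synonymous.
Codon 4: ACG (Thr) → AAG (Lys) — missense.
Codon 5: ACA (Thr) → AUA (Ile) — missense.
Codon 6: UGC (Cys) → GGC (Gly) — missense.
Codon 7: AAA (Lys) → AAG (Lys) — synonymous.
Synonymous: 3 of 7.

3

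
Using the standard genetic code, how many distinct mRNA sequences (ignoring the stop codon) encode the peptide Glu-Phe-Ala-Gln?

Glu: 2 codons.
Phe: 2 codons.
Ala: 4 codons.
Gln: 2 codons.
2 × 2 × 4 × 2 = 32.

32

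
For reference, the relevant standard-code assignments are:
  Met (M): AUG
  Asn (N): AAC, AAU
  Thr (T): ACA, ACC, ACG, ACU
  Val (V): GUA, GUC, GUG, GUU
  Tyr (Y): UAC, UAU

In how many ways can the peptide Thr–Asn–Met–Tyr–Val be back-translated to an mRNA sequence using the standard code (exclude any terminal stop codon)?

Thr: 4 codons.
Asn: 2 codons.
Met: 1 codon.
Tyr: 2 codons.
Val: 4 codons.
4 × 2 × 1 × 2 × 4 = 64.

64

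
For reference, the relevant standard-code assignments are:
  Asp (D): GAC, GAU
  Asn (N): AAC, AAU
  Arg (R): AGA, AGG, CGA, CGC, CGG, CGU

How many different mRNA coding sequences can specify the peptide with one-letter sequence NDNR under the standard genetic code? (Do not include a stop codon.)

48

Asn: 2 codons.
Asp: 2 codons.
Asn: 2 codons.
Arg: 6 codons.
2 × 2 × 2 × 6 = 48.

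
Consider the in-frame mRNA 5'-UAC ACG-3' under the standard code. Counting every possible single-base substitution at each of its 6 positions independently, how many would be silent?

Codon 1 (UAC, Tyr): 1 synonymous substitution.
Codon 2 (ACG, Thr): 3 synonymous substitutions.
Total: 1 + 3 = 4.

4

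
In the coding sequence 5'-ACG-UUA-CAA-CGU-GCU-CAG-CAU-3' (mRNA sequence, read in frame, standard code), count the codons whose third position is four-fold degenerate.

3

Codon 1 ACG (Thr): third position 4-fold.
Codon 2 UUA (Leu): third position 2-fold.
Codon 3 CAA (Gln): third position 2-fold.
Codon 4 CGU (Arg): third position 4-fold.
Codon 5 GCU (Ala): third position 4-fold.
Codon 6 CAG (Gln): third position 2-fold.
Codon 7 CAU (His): third position 2-fold.
Four-fold degenerate third positions: 3.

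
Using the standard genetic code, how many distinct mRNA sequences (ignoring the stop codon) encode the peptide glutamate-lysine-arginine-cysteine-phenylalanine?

96

Glu: 2 codons.
Lys: 2 codons.
Arg: 6 codons.
Cys: 2 codons.
Phe: 2 codons.
2 × 2 × 6 × 2 × 2 = 96.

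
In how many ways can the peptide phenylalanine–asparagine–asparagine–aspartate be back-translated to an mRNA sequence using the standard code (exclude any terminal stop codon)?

16

Phe: 2 codons.
Asn: 2 codons.
Asn: 2 codons.
Asp: 2 codons.
2 × 2 × 2 × 2 = 16.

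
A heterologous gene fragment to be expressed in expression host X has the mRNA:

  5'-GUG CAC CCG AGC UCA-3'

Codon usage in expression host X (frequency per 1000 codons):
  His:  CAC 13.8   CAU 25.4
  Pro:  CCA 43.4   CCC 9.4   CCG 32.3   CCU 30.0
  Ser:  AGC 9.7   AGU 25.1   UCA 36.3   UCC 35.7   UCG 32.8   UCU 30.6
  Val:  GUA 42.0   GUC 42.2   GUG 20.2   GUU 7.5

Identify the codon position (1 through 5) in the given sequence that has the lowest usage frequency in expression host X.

Codon 1 GUG (Val): 20.2 per 1000.
Codon 2 CAC (His): 13.8 per 1000.
Codon 3 CCG (Pro): 32.3 per 1000.
Codon 4 AGC (Ser): 9.7 per 1000.
Codon 5 UCA (Ser): 36.3 per 1000.
Lowest frequency is 9.7 at codon 4.

4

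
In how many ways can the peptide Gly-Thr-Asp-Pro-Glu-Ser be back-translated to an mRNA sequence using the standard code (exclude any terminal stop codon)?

Gly: 4 codons.
Thr: 4 codons.
Asp: 2 codons.
Pro: 4 codons.
Glu: 2 codons.
Ser: 6 codons.
4 × 4 × 2 × 4 × 2 × 6 = 1536.

1536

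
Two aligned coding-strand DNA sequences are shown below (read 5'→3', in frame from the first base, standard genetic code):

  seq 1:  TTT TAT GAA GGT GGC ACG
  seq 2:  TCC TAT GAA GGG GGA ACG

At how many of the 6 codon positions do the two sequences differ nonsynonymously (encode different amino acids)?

1

Codon 1: TTT Phe / TCC Ser — nonsynonymous.
Codon 2: TAT Tyr / TAT Tyr — identical.
Codon 3: GAA Glu / GAA Glu — identical.
Codon 4: GGT Gly / GGG Gly — synonymous.
Codon 5: GGC Gly / GGA Gly — synonymous.
Codon 6: ACG Thr / ACG Thr — identical.
Nonsynonymous differences: 1.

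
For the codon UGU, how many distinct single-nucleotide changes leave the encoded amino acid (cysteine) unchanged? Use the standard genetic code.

1

Position 1: none → 0 synonymous.
Position 2: none → 0 synonymous.
Position 3: UGC → 1 synonymous.
Total: 0 + 0 + 1 = 1.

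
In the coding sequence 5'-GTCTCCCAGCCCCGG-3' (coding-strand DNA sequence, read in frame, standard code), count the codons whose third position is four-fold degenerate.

4

Codon 1 GTC (Val): third position 4-fold.
Codon 2 TCC (Ser): third position 4-fold.
Codon 3 CAG (Gln): third position 2-fold.
Codon 4 CCC (Pro): third position 4-fold.
Codon 5 CGG (Arg): third position 4-fold.
Four-fold degenerate third positions: 4.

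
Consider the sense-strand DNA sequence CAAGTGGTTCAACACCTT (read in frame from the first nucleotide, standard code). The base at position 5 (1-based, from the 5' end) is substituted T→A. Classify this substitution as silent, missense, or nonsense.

Position 5 falls in codon 2: GTG → Val.
After the substitution the codon is GAG → Glu.
Val ≠ Glu, so this is a missense mutation.

missense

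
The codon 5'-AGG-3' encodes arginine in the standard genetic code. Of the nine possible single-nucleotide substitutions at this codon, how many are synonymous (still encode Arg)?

Position 1: CGG → 1 synonymous.
Position 2: none → 0 synonymous.
Position 3: AGA → 1 synonymous.
Total: 1 + 0 + 1 = 2.

2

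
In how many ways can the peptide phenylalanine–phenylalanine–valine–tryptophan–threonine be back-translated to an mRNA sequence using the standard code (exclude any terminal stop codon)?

64

Phe: 2 codons.
Phe: 2 codons.
Val: 4 codons.
Trp: 1 codon.
Thr: 4 codons.
2 × 2 × 4 × 1 × 4 = 64.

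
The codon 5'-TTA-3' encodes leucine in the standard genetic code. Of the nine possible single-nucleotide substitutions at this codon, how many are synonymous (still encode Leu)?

Position 1: CTA → 1 synonymous.
Position 2: none → 0 synonymous.
Position 3: TTG → 1 synonymous.
Total: 1 + 0 + 1 = 2.

2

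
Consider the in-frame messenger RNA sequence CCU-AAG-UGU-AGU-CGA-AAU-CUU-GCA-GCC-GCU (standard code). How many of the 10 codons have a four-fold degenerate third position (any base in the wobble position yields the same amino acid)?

Codon 1 CCU (Pro): third position 4-fold.
Codon 2 AAG (Lys): third position 2-fold.
Codon 3 UGU (Cys): third position 2-fold.
Codon 4 AGU (Ser): third position 2-fold.
Codon 5 CGA (Arg): third position 4-fold.
Codon 6 AAU (Asn): third position 2-fold.
Codon 7 CUU (Leu): third position 4-fold.
Codon 8 GCA (Ala): third position 4-fold.
Codon 9 GCC (Ala): third position 4-fold.
Codon 10 GCU (Ala): third position 4-fold.
Four-fold degenerate third positions: 6.

6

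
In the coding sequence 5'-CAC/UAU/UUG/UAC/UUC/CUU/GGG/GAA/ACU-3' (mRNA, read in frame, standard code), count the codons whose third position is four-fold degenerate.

3

Codon 1 CAC (His): third position 2-fold.
Codon 2 UAU (Tyr): third position 2-fold.
Codon 3 UUG (Leu): third position 2-fold.
Codon 4 UAC (Tyr): third position 2-fold.
Codon 5 UUC (Phe): third position 2-fold.
Codon 6 CUU (Leu): third position 4-fold.
Codon 7 GGG (Gly): third position 4-fold.
Codon 8 GAA (Glu): third position 2-fold.
Codon 9 ACU (Thr): third position 4-fold.
Four-fold degenerate third positions: 3.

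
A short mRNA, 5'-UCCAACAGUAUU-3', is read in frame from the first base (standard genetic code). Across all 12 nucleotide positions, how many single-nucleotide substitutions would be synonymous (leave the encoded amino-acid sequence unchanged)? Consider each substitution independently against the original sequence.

7

Codon 1 (UCC, Ser): 3 synonymous substitutions.
Codon 2 (AAC, Asn): 1 synonymous substitution.
Codon 3 (AGU, Ser): 1 synonymous substitution.
Codon 4 (AUU, Ile): 2 synonymous substitutions.
Total: 3 + 1 + 1 + 2 = 7.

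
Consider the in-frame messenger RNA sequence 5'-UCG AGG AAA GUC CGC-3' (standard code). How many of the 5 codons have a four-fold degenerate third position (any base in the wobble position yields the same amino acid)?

3

Codon 1 UCG (Ser): third position 4-fold.
Codon 2 AGG (Arg): third position 2-fold.
Codon 3 AAA (Lys): third position 2-fold.
Codon 4 GUC (Val): third position 4-fold.
Codon 5 CGC (Arg): third position 4-fold.
Four-fold degenerate third positions: 3.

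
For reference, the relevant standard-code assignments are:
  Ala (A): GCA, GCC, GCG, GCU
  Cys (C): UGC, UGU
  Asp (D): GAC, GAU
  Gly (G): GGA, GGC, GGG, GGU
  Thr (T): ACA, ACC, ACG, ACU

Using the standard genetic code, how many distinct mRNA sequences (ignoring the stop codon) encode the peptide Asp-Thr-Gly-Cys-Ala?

256

Asp: 2 codons.
Thr: 4 codons.
Gly: 4 codons.
Cys: 2 codons.
Ala: 4 codons.
2 × 4 × 4 × 2 × 4 = 256.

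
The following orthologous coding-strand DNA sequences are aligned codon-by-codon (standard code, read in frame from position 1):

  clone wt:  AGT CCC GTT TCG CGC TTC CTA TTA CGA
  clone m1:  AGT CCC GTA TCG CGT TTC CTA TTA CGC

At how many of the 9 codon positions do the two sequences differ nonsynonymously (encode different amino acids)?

Codon 1: AGT Ser / AGT Ser — identical.
Codon 2: CCC Pro / CCC Pro — identical.
Codon 3: GTT Val / GTA Val — synonymous.
Codon 4: TCG Ser / TCG Ser — identical.
Codon 5: CGC Arg / CGT Arg — synonymous.
Codon 6: TTC Phe / TTC Phe — identical.
Codon 7: CTA Leu / CTA Leu — identical.
Codon 8: TTA Leu / TTA Leu — identical.
Codon 9: CGA Arg / CGC Arg — synonymous.
Nonsynonymous differences: 0.

0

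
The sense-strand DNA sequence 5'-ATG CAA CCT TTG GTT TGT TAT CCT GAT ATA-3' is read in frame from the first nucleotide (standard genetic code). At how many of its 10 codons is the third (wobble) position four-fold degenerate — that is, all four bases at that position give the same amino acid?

3

Codon 1 ATG (Met): third position 1-fold.
Codon 2 CAA (Gln): third position 2-fold.
Codon 3 CCT (Pro): third position 4-fold.
Codon 4 TTG (Leu): third position 2-fold.
Codon 5 GTT (Val): third position 4-fold.
Codon 6 TGT (Cys): third position 2-fold.
Codon 7 TAT (Tyr): third position 2-fold.
Codon 8 CCT (Pro): third position 4-fold.
Codon 9 GAT (Asp): third position 2-fold.
Codon 10 ATA (Ile): third position 3-fold.
Four-fold degenerate third positions: 3.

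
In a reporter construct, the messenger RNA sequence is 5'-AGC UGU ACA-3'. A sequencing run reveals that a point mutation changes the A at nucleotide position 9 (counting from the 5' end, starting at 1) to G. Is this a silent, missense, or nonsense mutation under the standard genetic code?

silent

Position 9 falls in codon 3: ACA → Thr.
After the substitution the codon is ACG → Thr.
Both encode Thr, so the change is synonymous.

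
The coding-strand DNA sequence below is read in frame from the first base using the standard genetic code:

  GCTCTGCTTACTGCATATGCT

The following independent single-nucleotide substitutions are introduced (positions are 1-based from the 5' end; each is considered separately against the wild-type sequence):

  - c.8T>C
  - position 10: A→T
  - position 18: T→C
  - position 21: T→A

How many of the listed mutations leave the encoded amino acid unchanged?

2

Codon 3: CTT (Leu) → CCT (Pro) — missense.
Codon 4: ACT (Thr) → TCT (Ser) — missense.
Codon 6: TAT (Tyr) → TAC (Tyr) — synonymous.
Codon 7: GCT (Ala) → GCA (Ala) — synonymous.
Synonymous: 2 of 4.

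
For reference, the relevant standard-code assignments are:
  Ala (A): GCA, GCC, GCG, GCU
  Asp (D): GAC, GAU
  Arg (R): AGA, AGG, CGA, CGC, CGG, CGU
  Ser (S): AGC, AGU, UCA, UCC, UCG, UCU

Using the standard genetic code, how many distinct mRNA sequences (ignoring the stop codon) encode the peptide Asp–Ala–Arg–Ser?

288

Asp: 2 codons.
Ala: 4 codons.
Arg: 6 codons.
Ser: 6 codons.
2 × 4 × 6 × 6 = 288.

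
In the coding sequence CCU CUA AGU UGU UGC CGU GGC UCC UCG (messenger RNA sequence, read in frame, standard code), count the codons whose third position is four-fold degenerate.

6

Codon 1 CCU (Pro): third position 4-fold.
Codon 2 CUA (Leu): third position 4-fold.
Codon 3 AGU (Ser): third position 2-fold.
Codon 4 UGU (Cys): third position 2-fold.
Codon 5 UGC (Cys): third position 2-fold.
Codon 6 CGU (Arg): third position 4-fold.
Codon 7 GGC (Gly): third position 4-fold.
Codon 8 UCC (Ser): third position 4-fold.
Codon 9 UCG (Ser): third position 4-fold.
Four-fold degenerate third positions: 6.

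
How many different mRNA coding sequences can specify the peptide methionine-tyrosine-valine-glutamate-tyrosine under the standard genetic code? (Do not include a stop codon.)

32

Met: 1 codon.
Tyr: 2 codons.
Val: 4 codons.
Glu: 2 codons.
Tyr: 2 codons.
1 × 2 × 4 × 2 × 2 = 32.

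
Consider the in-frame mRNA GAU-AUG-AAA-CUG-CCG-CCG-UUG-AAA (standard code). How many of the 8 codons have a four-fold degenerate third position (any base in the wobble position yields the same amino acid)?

Codon 1 GAU (Asp): third position 2-fold.
Codon 2 AUG (Met): third position 1-fold.
Codon 3 AAA (Lys): third position 2-fold.
Codon 4 CUG (Leu): third position 4-fold.
Codon 5 CCG (Pro): third position 4-fold.
Codon 6 CCG (Pro): third position 4-fold.
Codon 7 UUG (Leu): third position 2-fold.
Codon 8 AAA (Lys): third position 2-fold.
Four-fold degenerate third positions: 3.

3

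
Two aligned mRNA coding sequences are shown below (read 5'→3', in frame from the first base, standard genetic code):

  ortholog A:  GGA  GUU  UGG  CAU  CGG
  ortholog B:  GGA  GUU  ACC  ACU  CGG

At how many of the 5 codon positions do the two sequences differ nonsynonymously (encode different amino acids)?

Codon 1: GGA Gly / GGA Gly — identical.
Codon 2: GUU Val / GUU Val — identical.
Codon 3: UGG Trp / ACC Thr — nonsynonymous.
Codon 4: CAU His / ACU Thr — nonsynonymous.
Codon 5: CGG Arg / CGG Arg — identical.
Nonsynonymous differences: 2.

2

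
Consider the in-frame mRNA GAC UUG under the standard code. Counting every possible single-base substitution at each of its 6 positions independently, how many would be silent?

3

Codon 1 (GAC, Asp): 1 synonymous substitution.
Codon 2 (UUG, Leu): 2 synonymous substitutions.
Total: 1 + 2 = 3.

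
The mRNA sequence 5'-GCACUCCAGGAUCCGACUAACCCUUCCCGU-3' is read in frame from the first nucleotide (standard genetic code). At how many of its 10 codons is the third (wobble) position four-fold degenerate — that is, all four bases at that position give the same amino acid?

Codon 1 GCA (Ala): third position 4-fold.
Codon 2 CUC (Leu): third position 4-fold.
Codon 3 CAG (Gln): third position 2-fold.
Codon 4 GAU (Asp): third position 2-fold.
Codon 5 CCG (Pro): third position 4-fold.
Codon 6 ACU (Thr): third position 4-fold.
Codon 7 AAC (Asn): third position 2-fold.
Codon 8 CCU (Pro): third position 4-fold.
Codon 9 UCC (Ser): third position 4-fold.
Codon 10 CGU (Arg): third position 4-fold.
Four-fold degenerate third positions: 7.

7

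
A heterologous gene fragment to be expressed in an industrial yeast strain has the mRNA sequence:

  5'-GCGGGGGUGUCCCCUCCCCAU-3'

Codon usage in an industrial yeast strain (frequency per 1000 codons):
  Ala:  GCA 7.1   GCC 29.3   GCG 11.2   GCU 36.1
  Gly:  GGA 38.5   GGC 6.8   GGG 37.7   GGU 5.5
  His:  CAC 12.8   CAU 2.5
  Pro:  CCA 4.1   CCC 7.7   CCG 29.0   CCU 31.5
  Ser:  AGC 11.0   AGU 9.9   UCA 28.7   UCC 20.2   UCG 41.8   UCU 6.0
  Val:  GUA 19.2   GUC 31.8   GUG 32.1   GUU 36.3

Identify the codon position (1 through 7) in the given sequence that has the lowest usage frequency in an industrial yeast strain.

7

Codon 1 GCG (Ala): 11.2 per 1000.
Codon 2 GGG (Gly): 37.7 per 1000.
Codon 3 GUG (Val): 32.1 per 1000.
Codon 4 UCC (Ser): 20.2 per 1000.
Codon 5 CCU (Pro): 31.5 per 1000.
Codon 6 CCC (Pro): 7.7 per 1000.
Codon 7 CAU (His): 2.5 per 1000.
Lowest frequency is 2.5 at codon 7.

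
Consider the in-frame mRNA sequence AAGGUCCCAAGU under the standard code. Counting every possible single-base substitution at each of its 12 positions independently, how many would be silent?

Codon 1 (AAG, Lys): 1 synonymous substitution.
Codon 2 (GUC, Val): 3 synonymous substitutions.
Codon 3 (CCA, Pro): 3 synonymous substitutions.
Codon 4 (AGU, Ser): 1 synonymous substitution.
Total: 1 + 3 + 3 + 1 = 8.

8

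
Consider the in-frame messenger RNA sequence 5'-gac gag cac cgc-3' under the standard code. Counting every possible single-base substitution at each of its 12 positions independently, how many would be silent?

6

Codon 1 (GAC, Asp): 1 synonymous substitution.
Codon 2 (GAG, Glu): 1 synonymous substitution.
Codon 3 (CAC, His): 1 synonymous substitution.
Codon 4 (CGC, Arg): 3 synonymous substitutions.
Total: 1 + 1 + 1 + 3 = 6.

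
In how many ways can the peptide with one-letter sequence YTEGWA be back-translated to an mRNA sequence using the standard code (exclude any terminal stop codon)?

Tyr: 2 codons.
Thr: 4 codons.
Glu: 2 codons.
Gly: 4 codons.
Trp: 1 codon.
Ala: 4 codons.
2 × 4 × 2 × 4 × 1 × 4 = 256.

256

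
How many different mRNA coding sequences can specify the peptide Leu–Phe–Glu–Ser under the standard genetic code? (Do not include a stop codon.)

144

Leu: 6 codons.
Phe: 2 codons.
Glu: 2 codons.
Ser: 6 codons.
6 × 2 × 2 × 6 = 144.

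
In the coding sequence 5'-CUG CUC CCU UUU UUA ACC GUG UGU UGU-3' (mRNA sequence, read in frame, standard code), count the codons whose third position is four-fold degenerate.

5

Codon 1 CUG (Leu): third position 4-fold.
Codon 2 CUC (Leu): third position 4-fold.
Codon 3 CCU (Pro): third position 4-fold.
Codon 4 UUU (Phe): third position 2-fold.
Codon 5 UUA (Leu): third position 2-fold.
Codon 6 ACC (Thr): third position 4-fold.
Codon 7 GUG (Val): third position 4-fold.
Codon 8 UGU (Cys): third position 2-fold.
Codon 9 UGU (Cys): third position 2-fold.
Four-fold degenerate third positions: 5.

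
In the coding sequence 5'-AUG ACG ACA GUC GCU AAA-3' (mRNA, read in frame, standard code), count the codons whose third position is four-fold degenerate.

4

Codon 1 AUG (Met): third position 1-fold.
Codon 2 ACG (Thr): third position 4-fold.
Codon 3 ACA (Thr): third position 4-fold.
Codon 4 GUC (Val): third position 4-fold.
Codon 5 GCU (Ala): third position 4-fold.
Codon 6 AAA (Lys): third position 2-fold.
Four-fold degenerate third positions: 4.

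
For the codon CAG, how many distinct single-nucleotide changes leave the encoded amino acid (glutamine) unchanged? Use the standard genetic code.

Position 1: none → 0 synonymous.
Position 2: none → 0 synonymous.
Position 3: CAA → 1 synonymous.
Total: 0 + 0 + 1 = 1.

1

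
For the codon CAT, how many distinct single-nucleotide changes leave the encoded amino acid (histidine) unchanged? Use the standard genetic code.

1

Position 1: none → 0 synonymous.
Position 2: none → 0 synonymous.
Position 3: CAC → 1 synonymous.
Total: 0 + 0 + 1 = 1.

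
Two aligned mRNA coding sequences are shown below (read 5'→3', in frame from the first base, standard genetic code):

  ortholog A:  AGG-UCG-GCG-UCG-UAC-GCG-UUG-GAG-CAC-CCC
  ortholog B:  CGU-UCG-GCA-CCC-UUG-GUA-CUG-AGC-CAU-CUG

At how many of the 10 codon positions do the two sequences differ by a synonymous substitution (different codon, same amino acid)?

4

Codon 1: AGG Arg / CGU Arg — synonymous.
Codon 2: UCG Ser / UCG Ser — identical.
Codon 3: GCG Ala / GCA Ala — synonymous.
Codon 4: UCG Ser / CCC Pro — nonsynonymous.
Codon 5: UAC Tyr / UUG Leu — nonsynonymous.
Codon 6: GCG Ala / GUA Val — nonsynonymous.
Codon 7: UUG Leu / CUG Leu — synonymous.
Codon 8: GAG Glu / AGC Ser — nonsynonymous.
Codon 9: CAC His / CAU His — synonymous.
Codon 10: CCC Pro / CUG Leu — nonsynonymous.
Synonymous differences: 4.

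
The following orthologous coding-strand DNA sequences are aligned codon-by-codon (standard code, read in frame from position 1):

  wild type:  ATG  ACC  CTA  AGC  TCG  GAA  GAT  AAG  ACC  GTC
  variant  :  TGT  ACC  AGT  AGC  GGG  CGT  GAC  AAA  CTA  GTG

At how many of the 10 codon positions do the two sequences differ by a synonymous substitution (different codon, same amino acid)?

Codon 1: ATG Met / TGT Cys — nonsynonymous.
Codon 2: ACC Thr / ACC Thr — identical.
Codon 3: CTA Leu / AGT Ser — nonsynonymous.
Codon 4: AGC Ser / AGC Ser — identical.
Codon 5: TCG Ser / GGG Gly — nonsynonymous.
Codon 6: GAA Glu / CGT Arg — nonsynonymous.
Codon 7: GAT Asp / GAC Asp — synonymous.
Codon 8: AAG Lys / AAA Lys — synonymous.
Codon 9: ACC Thr / CTA Leu — nonsynonymous.
Codon 10: GTC Val / GTG Val — synonymous.
Synonymous differences: 3.

3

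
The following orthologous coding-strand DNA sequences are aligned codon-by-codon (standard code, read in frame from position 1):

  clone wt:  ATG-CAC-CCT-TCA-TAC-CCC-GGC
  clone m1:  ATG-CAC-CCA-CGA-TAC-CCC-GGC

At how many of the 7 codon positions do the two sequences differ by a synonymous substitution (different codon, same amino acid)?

Codon 1: ATG Met / ATG Met — identical.
Codon 2: CAC His / CAC His — identical.
Codon 3: CCT Pro / CCA Pro — synonymous.
Codon 4: TCA Ser / CGA Arg — nonsynonymous.
Codon 5: TAC Tyr / TAC Tyr — identical.
Codon 6: CCC Pro / CCC Pro — identical.
Codon 7: GGC Gly / GGC Gly — identical.
Synonymous differences: 1.

1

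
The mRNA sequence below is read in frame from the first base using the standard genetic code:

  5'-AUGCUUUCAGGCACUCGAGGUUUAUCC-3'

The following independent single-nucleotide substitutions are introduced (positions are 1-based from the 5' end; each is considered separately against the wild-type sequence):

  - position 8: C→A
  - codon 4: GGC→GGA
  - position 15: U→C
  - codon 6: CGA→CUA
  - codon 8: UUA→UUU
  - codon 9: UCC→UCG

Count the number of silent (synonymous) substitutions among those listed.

3

Codon 3: UCA (Ser) → UAA (Stop) — nonsense.
Codon 4: GGC (Gly) → GGA (Gly) — synonymous.
Codon 5: ACU (Thr) → ACC (Thr) — synonymous.
Codon 6: CGA (Arg) → CUA (Leu) — missense.
Codon 8: UUA (Leu) → UUU (Phe) — missense.
Codon 9: UCC (Ser) → UCG (Ser) — synonymous.
Synonymous: 3 of 6.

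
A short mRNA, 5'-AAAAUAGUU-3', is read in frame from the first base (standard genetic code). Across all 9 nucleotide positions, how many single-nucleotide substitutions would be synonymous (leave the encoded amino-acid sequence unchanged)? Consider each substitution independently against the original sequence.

Codon 1 (AAA, Lys): 1 synonymous substitution.
Codon 2 (AUA, Ile): 2 synonymous substitutions.
Codon 3 (GUU, Val): 3 synonymous substitutions.
Total: 1 + 2 + 3 = 6.

6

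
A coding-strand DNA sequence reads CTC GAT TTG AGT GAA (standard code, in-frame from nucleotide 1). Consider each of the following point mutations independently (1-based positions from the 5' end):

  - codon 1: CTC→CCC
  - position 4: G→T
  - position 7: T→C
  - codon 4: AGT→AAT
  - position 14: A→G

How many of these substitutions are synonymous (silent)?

Codon 1: CTC (Leu) → CCC (Pro) — missense.
Codon 2: GAT (Asp) → TAT (Tyr) — missense.
Codon 3: TTG (Leu) → CTG (Leu) — synonymous.
Codon 4: AGT (Ser) → AAT (Asn) — missense.
Codon 5: GAA (Glu) → GGA (Gly) — missense.
Synonymous: 1 of 5.

1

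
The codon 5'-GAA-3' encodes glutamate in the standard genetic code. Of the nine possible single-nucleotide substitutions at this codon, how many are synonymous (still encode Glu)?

1

Position 1: none → 0 synonymous.
Position 2: none → 0 synonymous.
Position 3: GAG → 1 synonymous.
Total: 0 + 0 + 1 = 1.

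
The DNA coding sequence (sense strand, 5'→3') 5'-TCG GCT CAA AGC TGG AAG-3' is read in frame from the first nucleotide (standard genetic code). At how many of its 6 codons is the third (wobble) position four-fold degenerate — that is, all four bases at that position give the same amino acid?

Codon 1 TCG (Ser): third position 4-fold.
Codon 2 GCT (Ala): third position 4-fold.
Codon 3 CAA (Gln): third position 2-fold.
Codon 4 AGC (Ser): third position 2-fold.
Codon 5 TGG (Trp): third position 1-fold.
Codon 6 AAG (Lys): third position 2-fold.
Four-fold degenerate third positions: 2.

2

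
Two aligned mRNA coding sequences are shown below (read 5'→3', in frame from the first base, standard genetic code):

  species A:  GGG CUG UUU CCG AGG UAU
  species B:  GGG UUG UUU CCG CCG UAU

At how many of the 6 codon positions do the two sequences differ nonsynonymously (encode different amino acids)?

Codon 1: GGG Gly / GGG Gly — identical.
Codon 2: CUG Leu / UUG Leu — synonymous.
Codon 3: UUU Phe / UUU Phe — identical.
Codon 4: CCG Pro / CCG Pro — identical.
Codon 5: AGG Arg / CCG Pro — nonsynonymous.
Codon 6: UAU Tyr / UAU Tyr — identical.
Nonsynonymous differences: 1.

1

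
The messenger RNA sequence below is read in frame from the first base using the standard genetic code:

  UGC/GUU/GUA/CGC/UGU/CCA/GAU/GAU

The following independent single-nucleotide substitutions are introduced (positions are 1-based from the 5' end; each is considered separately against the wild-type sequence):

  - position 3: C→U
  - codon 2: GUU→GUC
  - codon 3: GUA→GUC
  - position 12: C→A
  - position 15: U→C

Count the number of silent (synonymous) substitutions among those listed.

Codon 1: UGC (Cys) → UGU (Cys) — synonymous.
Codon 2: GUU (Val) → GUC (Val) — synonymous.
Codon 3: GUA (Val) → GUC (Val) — synonymous.
Codon 4: CGC (Arg) → CGA (Arg) — synonymous.
Codon 5: UGU (Cys) → UGC (Cys) — synonymous.
Synonymous: 5 of 5.

5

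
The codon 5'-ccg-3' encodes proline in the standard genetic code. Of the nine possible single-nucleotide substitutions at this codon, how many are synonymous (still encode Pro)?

Position 1: none → 0 synonymous.
Position 2: none → 0 synonymous.
Position 3: CCT, CCC, CCA → 3 synonymous.
Total: 0 + 0 + 3 = 3.

3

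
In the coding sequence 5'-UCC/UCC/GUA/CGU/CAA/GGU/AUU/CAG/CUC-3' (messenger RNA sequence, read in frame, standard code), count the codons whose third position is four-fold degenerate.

Codon 1 UCC (Ser): third position 4-fold.
Codon 2 UCC (Ser): third position 4-fold.
Codon 3 GUA (Val): third position 4-fold.
Codon 4 CGU (Arg): third position 4-fold.
Codon 5 CAA (Gln): third position 2-fold.
Codon 6 GGU (Gly): third position 4-fold.
Codon 7 AUU (Ile): third position 3-fold.
Codon 8 CAG (Gln): third position 2-fold.
Codon 9 CUC (Leu): third position 4-fold.
Four-fold degenerate third positions: 6.

6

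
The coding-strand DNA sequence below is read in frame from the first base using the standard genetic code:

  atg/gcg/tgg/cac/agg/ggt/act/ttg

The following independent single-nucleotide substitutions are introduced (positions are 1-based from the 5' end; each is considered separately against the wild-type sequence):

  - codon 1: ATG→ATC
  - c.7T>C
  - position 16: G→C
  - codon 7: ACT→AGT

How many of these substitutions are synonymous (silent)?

0

Codon 1: ATG (Met) → ATC (Ile) — missense.
Codon 3: TGG (Trp) → CGG (Arg) — missense.
Codon 6: GGT (Gly) → CGT (Arg) — missense.
Codon 7: ACT (Thr) → AGT (Ser) — missense.
Synonymous: 0 of 4.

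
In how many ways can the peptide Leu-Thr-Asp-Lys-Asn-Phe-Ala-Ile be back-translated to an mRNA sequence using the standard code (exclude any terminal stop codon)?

4608

Leu: 6 codons.
Thr: 4 codons.
Asp: 2 codons.
Lys: 2 codons.
Asn: 2 codons.
Phe: 2 codons.
Ala: 4 codons.
Ile: 3 codons.
6 × 4 × 2 × 2 × 2 × 2 × 4 × 3 = 4608.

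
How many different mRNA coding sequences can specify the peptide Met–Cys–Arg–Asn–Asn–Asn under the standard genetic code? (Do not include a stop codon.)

96

Met: 1 codon.
Cys: 2 codons.
Arg: 6 codons.
Asn: 2 codons.
Asn: 2 codons.
Asn: 2 codons.
1 × 2 × 6 × 2 × 2 × 2 = 96.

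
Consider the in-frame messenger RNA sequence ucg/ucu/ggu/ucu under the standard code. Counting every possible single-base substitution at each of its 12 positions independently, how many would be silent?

12

Codon 1 (UCG, Ser): 3 synonymous substitutions.
Codon 2 (UCU, Ser): 3 synonymous substitutions.
Codon 3 (GGU, Gly): 3 synonymous substitutions.
Codon 4 (UCU, Ser): 3 synonymous substitutions.
Total: 3 + 3 + 3 + 3 = 12.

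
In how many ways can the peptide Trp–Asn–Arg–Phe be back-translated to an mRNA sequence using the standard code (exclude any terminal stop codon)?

24

Trp: 1 codon.
Asn: 2 codons.
Arg: 6 codons.
Phe: 2 codons.
1 × 2 × 6 × 2 = 24.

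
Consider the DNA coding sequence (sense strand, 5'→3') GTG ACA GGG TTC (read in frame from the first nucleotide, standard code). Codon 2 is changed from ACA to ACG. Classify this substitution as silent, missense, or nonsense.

silent

Position 6 falls in codon 2: ACA → Thr.
After the substitution the codon is ACG → Thr.
Both encode Thr, so the change is synonymous.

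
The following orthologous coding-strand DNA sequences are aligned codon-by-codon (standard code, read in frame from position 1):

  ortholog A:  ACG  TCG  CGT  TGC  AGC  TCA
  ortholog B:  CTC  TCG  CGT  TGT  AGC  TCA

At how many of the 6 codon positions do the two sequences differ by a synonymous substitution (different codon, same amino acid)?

1

Codon 1: ACG Thr / CTC Leu — nonsynonymous.
Codon 2: TCG Ser / TCG Ser — identical.
Codon 3: CGT Arg / CGT Arg — identical.
Codon 4: TGC Cys / TGT Cys — synonymous.
Codon 5: AGC Ser / AGC Ser — identical.
Codon 6: TCA Ser / TCA Ser — identical.
Synonymous differences: 1.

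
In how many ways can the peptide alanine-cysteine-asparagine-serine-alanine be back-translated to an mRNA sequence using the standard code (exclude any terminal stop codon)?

Ala: 4 codons.
Cys: 2 codons.
Asn: 2 codons.
Ser: 6 codons.
Ala: 4 codons.
4 × 2 × 2 × 6 × 4 = 384.

384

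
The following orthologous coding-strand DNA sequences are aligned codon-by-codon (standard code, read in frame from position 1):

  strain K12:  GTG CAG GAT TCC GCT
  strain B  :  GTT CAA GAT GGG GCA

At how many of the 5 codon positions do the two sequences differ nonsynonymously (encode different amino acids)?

Codon 1: GTG Val / GTT Val — synonymous.
Codon 2: CAG Gln / CAA Gln — synonymous.
Codon 3: GAT Asp / GAT Asp — identical.
Codon 4: TCC Ser / GGG Gly — nonsynonymous.
Codon 5: GCT Ala / GCA Ala — synonymous.
Nonsynonymous differences: 1.

1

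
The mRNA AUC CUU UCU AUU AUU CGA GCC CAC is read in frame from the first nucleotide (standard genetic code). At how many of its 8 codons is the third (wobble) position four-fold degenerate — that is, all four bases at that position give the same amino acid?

Codon 1 AUC (Ile): third position 3-fold.
Codon 2 CUU (Leu): third position 4-fold.
Codon 3 UCU (Ser): third position 4-fold.
Codon 4 AUU (Ile): third position 3-fold.
Codon 5 AUU (Ile): third position 3-fold.
Codon 6 CGA (Arg): third position 4-fold.
Codon 7 GCC (Ala): third position 4-fold.
Codon 8 CAC (His): third position 2-fold.
Four-fold degenerate third positions: 4.

4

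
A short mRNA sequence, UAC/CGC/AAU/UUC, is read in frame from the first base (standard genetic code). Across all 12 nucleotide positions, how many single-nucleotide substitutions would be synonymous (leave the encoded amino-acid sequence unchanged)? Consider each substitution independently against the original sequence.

Codon 1 (UAC, Tyr): 1 synonymous substitution.
Codon 2 (CGC, Arg): 3 synonymous substitutions.
Codon 3 (AAU, Asn): 1 synonymous substitution.
Codon 4 (UUC, Phe): 1 synonymous substitution.
Total: 1 + 3 + 1 + 1 = 6.

6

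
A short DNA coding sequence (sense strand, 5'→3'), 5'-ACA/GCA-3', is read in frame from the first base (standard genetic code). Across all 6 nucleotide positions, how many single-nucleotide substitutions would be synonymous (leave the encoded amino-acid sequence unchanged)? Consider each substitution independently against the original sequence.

Codon 1 (ACA, Thr): 3 synonymous substitutions.
Codon 2 (GCA, Ala): 3 synonymous substitutions.
Total: 3 + 3 = 6.

6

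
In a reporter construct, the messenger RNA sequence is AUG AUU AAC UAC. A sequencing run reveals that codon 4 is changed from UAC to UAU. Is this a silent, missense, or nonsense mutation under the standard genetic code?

Position 12 falls in codon 4: UAC → Tyr.
After the substitution the codon is UAU → Tyr.
Both encode Tyr, so the change is synonymous.

silent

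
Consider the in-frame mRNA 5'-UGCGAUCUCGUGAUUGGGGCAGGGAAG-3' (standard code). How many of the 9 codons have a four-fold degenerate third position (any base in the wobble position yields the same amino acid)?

5

Codon 1 UGC (Cys): third position 2-fold.
Codon 2 GAU (Asp): third position 2-fold.
Codon 3 CUC (Leu): third position 4-fold.
Codon 4 GUG (Val): third position 4-fold.
Codon 5 AUU (Ile): third position 3-fold.
Codon 6 GGG (Gly): third position 4-fold.
Codon 7 GCA (Ala): third position 4-fold.
Codon 8 GGG (Gly): third position 4-fold.
Codon 9 AAG (Lys): third position 2-fold.
Four-fold degenerate third positions: 5.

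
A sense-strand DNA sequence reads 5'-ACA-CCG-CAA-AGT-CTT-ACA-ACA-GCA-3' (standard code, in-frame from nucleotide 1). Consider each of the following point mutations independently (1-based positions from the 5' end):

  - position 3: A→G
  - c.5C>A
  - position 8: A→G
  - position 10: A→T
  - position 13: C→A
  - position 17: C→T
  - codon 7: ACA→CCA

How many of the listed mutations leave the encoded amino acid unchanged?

1

Codon 1: ACA (Thr) → ACG (Thr) — synonymous.
Codon 2: CCG (Pro) → CAG (Gln) — missense.
Codon 3: CAA (Gln) → CGA (Arg) — missense.
Codon 4: AGT (Ser) → TGT (Cys) — missense.
Codon 5: CTT (Leu) → ATT (Ile) — missense.
Codon 6: ACA (Thr) → ATA (Ile) — missense.
Codon 7: ACA (Thr) → CCA (Pro) — missense.
Synonymous: 1 of 7.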